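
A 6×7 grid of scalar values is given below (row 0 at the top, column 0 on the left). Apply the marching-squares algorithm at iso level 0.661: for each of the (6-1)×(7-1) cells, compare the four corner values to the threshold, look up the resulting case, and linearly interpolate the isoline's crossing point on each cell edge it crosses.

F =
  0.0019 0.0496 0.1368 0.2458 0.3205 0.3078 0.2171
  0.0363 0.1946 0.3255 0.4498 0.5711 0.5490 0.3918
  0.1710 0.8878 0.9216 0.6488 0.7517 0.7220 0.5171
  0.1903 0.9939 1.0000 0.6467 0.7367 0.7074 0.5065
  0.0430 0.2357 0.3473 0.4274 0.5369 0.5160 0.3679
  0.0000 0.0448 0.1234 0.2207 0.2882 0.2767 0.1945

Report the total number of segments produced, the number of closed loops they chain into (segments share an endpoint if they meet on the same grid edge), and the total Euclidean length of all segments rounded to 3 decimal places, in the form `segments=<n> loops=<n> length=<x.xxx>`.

cell (1,0): code 0100 → (1.673,1.000)–(2.000,0.684)
cell (1,1): code 1100 → (1.563,2.000)–(1.673,1.000)
cell (1,2): code 1000 → (2.000,2.955)–(1.563,2.000)
cell (1,3): code 0100 → (1.498,4.000)–(2.000,3.119)
cell (1,4): code 1100 → (1.647,5.000)–(1.498,4.000)
cell (1,5): code 1000 → (2.000,5.298)–(1.647,5.000)
cell (2,0): code 0110 → (2.000,0.684)–(3.000,0.586)
cell (2,2): code 1001 → (3.000,2.960)–(2.000,2.955)
cell (2,3): code 0110 → (2.000,3.119)–(3.000,3.159)
cell (2,5): code 1001 → (3.000,5.231)–(2.000,5.298)
cell (3,0): code 0010 → (3.000,0.586)–(3.439,1.000)
cell (3,1): code 0011 → (3.439,1.000)–(3.519,2.000)
cell (3,2): code 0001 → (3.519,2.000)–(3.000,2.960)
cell (3,3): code 0010 → (3.000,3.159)–(3.379,4.000)
cell (3,4): code 0011 → (3.379,4.000)–(3.242,5.000)
cell (3,5): code 0001 → (3.242,5.000)–(3.000,5.231)
total: 16 segments, chained into 2 closed loop(s), length Σ = 13.971185

segments=16 loops=2 length=13.971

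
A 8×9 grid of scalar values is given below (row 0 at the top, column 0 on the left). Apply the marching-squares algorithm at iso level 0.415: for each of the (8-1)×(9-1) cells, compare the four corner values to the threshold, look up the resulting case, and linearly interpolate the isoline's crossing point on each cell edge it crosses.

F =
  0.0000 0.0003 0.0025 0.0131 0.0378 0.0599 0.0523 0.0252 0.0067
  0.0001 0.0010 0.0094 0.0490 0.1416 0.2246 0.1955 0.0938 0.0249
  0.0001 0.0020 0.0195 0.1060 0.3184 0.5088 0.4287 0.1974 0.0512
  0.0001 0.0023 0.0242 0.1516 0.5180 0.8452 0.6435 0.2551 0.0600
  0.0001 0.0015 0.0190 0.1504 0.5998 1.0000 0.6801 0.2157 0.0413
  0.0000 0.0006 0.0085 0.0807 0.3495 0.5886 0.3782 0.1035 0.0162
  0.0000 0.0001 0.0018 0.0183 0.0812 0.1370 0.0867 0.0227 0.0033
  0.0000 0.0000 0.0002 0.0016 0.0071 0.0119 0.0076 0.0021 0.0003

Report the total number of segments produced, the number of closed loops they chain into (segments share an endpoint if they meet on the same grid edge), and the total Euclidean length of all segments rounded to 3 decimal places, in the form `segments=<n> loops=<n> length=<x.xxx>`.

cell (1,4): code 0100 → (1.670,5.000)–(2.000,4.507)
cell (1,5): code 1100 → (1.941,6.000)–(1.670,5.000)
cell (1,6): code 1000 → (2.000,6.059)–(1.941,6.000)
cell (2,3): code 0100 → (2.484,4.000)–(3.000,3.719)
cell (2,4): code 1110 → (2.000,4.507)–(2.484,4.000)
cell (2,6): code 1001 → (3.000,6.588)–(2.000,6.059)
cell (3,3): code 0110 → (3.000,3.719)–(4.000,3.589)
cell (3,6): code 1001 → (4.000,6.571)–(3.000,6.588)
cell (4,3): code 0010 → (4.000,3.589)–(4.738,4.000)
cell (4,4): code 0111 → (4.738,4.000)–(5.000,4.274)
cell (4,5): code 1011 → (5.000,5.825)–(4.878,6.000)
cell (4,6): code 0001 → (4.878,6.000)–(4.000,6.571)
cell (5,4): code 0010 → (5.000,4.274)–(5.384,5.000)
cell (5,5): code 0001 → (5.384,5.000)–(5.000,5.825)
total: 14 segments, chained into 1 closed loop(s), length Σ = 10.357556

segments=14 loops=1 length=10.358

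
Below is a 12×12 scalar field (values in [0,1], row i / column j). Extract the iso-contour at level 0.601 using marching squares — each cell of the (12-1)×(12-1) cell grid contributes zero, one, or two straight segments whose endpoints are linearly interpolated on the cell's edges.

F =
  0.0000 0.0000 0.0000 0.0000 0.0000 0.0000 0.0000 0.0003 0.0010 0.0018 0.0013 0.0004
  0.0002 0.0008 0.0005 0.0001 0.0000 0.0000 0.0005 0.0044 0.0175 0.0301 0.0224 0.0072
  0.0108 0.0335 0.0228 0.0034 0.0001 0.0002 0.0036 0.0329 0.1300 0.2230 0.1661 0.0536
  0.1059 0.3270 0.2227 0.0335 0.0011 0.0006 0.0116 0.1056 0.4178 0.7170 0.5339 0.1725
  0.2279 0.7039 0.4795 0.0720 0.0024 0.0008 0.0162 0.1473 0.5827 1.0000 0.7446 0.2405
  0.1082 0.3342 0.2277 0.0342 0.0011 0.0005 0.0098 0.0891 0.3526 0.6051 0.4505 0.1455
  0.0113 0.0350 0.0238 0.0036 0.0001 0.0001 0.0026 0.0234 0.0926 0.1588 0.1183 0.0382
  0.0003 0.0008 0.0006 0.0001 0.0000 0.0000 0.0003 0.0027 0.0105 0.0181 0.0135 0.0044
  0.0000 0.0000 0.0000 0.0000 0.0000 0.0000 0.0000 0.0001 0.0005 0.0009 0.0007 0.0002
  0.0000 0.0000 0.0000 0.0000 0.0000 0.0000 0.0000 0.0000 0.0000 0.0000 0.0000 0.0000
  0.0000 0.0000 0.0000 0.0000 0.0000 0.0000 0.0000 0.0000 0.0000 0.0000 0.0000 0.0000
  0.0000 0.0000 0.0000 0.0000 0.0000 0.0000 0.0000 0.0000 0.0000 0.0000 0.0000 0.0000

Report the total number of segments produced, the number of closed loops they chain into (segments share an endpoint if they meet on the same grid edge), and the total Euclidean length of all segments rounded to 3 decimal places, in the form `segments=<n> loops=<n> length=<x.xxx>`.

cell (2,8): code 0100 → (2.765,9.000)–(3.000,8.612)
cell (2,9): code 1000 → (3.000,9.634)–(2.765,9.000)
cell (3,0): code 0100 → (3.727,1.000)–(4.000,0.784)
cell (3,1): code 1000 → (4.000,1.459)–(3.727,1.000)
cell (3,8): code 0110 → (3.000,8.612)–(4.000,8.044)
cell (3,9): code 1101 → (3.318,10.000)–(3.000,9.634)
cell (3,10): code 1000 → (4.000,10.285)–(3.318,10.000)
cell (4,0): code 0010 → (4.000,0.784)–(4.278,1.000)
cell (4,1): code 0001 → (4.278,1.000)–(4.000,1.459)
cell (4,8): code 0110 → (4.000,8.044)–(5.000,8.984)
cell (4,9): code 1011 → (5.000,9.027)–(4.488,10.000)
cell (4,10): code 0001 → (4.488,10.000)–(4.000,10.285)
cell (5,8): code 0010 → (5.000,8.984)–(5.009,9.000)
cell (5,9): code 0001 → (5.009,9.000)–(5.000,9.027)
total: 14 segments, chained into 2 closed loop(s), length Σ = 8.358312

segments=14 loops=2 length=8.358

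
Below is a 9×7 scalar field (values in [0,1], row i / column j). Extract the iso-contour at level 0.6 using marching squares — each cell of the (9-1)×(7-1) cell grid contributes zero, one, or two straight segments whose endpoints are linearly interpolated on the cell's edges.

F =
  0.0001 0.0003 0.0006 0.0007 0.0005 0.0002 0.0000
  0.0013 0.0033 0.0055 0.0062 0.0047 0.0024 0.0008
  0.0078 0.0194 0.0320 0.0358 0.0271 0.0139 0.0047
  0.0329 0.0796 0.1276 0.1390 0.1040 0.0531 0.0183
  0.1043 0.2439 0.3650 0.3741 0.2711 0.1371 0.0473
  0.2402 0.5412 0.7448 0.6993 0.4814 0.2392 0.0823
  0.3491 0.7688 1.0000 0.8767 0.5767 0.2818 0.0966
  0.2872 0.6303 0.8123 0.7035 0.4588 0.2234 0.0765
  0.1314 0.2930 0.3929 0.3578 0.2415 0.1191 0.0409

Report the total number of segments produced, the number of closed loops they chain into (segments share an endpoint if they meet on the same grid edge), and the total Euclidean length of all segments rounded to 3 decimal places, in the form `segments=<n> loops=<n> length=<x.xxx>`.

cell (4,1): code 0100 → (4.619,2.000)–(5.000,1.289)
cell (4,2): code 1100 → (4.695,3.000)–(4.619,2.000)
cell (4,3): code 1000 → (5.000,3.456)–(4.695,3.000)
cell (5,0): code 0100 → (5.258,1.000)–(6.000,0.598)
cell (5,1): code 1110 → (5.000,1.289)–(5.258,1.000)
cell (5,3): code 1001 → (6.000,3.922)–(5.000,3.456)
cell (6,0): code 0110 → (6.000,0.598)–(7.000,0.912)
cell (6,3): code 1001 → (7.000,3.423)–(6.000,3.922)
cell (7,0): code 0010 → (7.000,0.912)–(7.090,1.000)
cell (7,1): code 0011 → (7.090,1.000)–(7.506,2.000)
cell (7,2): code 0011 → (7.506,2.000)–(7.299,3.000)
cell (7,3): code 0001 → (7.299,3.000)–(7.000,3.423)
total: 12 segments, chained into 1 closed loop(s), length Σ = 9.607473

segments=12 loops=1 length=9.607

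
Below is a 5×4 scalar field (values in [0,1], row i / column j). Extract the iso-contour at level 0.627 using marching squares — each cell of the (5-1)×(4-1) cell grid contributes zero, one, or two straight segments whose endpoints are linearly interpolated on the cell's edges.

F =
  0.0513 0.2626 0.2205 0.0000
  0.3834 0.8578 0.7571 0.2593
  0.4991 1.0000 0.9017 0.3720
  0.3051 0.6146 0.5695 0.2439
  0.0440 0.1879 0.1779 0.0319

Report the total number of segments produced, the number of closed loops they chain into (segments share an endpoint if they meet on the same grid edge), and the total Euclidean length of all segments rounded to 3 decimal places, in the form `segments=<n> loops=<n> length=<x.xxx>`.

segments=8 loops=1 length=7.262

cell (0,0): code 0100 → (0.612,1.000)–(1.000,0.513)
cell (0,1): code 1100 → (0.758,2.000)–(0.612,1.000)
cell (0,2): code 1000 → (1.000,2.261)–(0.758,2.000)
cell (1,0): code 0110 → (1.000,0.513)–(2.000,0.255)
cell (1,2): code 1001 → (2.000,2.519)–(1.000,2.261)
cell (2,0): code 0010 → (2.000,0.255)–(2.968,1.000)
cell (2,1): code 0011 → (2.968,1.000)–(2.827,2.000)
cell (2,2): code 0001 → (2.827,2.000)–(2.000,2.519)
total: 8 segments, chained into 1 closed loop(s), length Σ = 7.261579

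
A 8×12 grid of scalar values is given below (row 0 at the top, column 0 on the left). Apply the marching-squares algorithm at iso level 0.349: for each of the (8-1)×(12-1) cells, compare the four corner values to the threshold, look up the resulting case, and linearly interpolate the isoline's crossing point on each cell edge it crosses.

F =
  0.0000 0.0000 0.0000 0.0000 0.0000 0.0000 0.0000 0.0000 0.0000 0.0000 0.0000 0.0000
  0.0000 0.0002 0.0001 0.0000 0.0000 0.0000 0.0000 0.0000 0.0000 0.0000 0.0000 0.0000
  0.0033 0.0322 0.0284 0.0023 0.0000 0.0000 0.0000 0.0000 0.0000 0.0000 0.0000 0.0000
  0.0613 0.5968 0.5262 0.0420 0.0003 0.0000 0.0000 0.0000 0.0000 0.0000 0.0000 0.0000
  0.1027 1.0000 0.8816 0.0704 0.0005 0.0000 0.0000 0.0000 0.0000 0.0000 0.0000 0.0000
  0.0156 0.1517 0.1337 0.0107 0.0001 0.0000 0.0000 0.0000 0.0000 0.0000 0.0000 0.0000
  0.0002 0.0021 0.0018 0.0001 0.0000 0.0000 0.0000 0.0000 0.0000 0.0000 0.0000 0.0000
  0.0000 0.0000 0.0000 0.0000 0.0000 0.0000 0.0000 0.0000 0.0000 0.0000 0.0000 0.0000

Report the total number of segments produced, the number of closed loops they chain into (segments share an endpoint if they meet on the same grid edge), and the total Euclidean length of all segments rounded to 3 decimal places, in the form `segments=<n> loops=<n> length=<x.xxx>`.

cell (2,0): code 0100 → (2.561,1.000)–(3.000,0.537)
cell (2,1): code 1100 → (2.644,2.000)–(2.561,1.000)
cell (2,2): code 1000 → (3.000,2.366)–(2.644,2.000)
cell (3,0): code 0110 → (3.000,0.537)–(4.000,0.274)
cell (3,2): code 1001 → (4.000,2.657)–(3.000,2.366)
cell (4,0): code 0010 → (4.000,0.274)–(4.767,1.000)
cell (4,1): code 0011 → (4.767,1.000)–(4.712,2.000)
cell (4,2): code 0001 → (4.712,2.000)–(4.000,2.657)
total: 8 segments, chained into 1 closed loop(s), length Σ = 7.253262

segments=8 loops=1 length=7.253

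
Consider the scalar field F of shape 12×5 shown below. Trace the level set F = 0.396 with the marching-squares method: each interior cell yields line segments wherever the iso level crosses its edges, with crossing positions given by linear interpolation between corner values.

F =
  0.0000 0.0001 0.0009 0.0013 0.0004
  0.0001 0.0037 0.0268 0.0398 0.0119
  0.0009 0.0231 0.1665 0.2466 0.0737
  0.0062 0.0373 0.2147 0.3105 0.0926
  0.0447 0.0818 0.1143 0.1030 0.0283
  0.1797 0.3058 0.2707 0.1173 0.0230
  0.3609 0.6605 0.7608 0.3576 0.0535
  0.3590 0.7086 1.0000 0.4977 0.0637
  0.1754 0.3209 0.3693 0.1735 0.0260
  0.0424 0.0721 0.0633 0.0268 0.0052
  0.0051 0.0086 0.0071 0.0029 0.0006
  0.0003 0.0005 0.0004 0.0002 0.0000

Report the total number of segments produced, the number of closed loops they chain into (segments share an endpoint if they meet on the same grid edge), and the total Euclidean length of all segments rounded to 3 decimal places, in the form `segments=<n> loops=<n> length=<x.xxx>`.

cell (5,0): code 0100 → (5.254,1.000)–(6.000,0.117)
cell (5,1): code 1100 → (5.256,2.000)–(5.254,1.000)
cell (5,2): code 1000 → (6.000,2.905)–(5.256,2.000)
cell (6,0): code 0110 → (6.000,0.117)–(7.000,0.106)
cell (6,2): code 1101 → (6.274,3.000)–(6.000,2.905)
cell (6,3): code 1000 → (7.000,3.234)–(6.274,3.000)
cell (7,0): code 0010 → (7.000,0.106)–(7.806,1.000)
cell (7,1): code 0011 → (7.806,1.000)–(7.958,2.000)
cell (7,2): code 0011 → (7.958,2.000)–(7.314,3.000)
cell (7,3): code 0001 → (7.314,3.000)–(7.000,3.234)
total: 10 segments, chained into 1 closed loop(s), length Σ = 9.176619

segments=10 loops=1 length=9.177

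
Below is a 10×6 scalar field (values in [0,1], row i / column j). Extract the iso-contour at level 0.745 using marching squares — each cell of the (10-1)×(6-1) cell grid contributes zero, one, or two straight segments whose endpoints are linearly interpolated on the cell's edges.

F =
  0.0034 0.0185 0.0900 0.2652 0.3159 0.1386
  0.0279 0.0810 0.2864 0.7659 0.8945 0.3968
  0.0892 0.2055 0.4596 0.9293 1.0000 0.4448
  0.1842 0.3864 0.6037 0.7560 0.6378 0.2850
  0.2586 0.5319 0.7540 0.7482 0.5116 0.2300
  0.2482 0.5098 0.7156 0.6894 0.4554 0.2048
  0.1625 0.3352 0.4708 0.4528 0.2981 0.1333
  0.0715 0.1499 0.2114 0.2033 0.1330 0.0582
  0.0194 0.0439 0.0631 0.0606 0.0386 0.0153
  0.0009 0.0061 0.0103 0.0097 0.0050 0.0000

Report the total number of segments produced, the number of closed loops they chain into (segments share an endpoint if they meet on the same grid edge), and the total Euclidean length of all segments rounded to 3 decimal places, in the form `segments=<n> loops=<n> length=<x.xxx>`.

cell (0,2): code 0100 → (0.958,3.000)–(1.000,2.956)
cell (0,3): code 1100 → (0.742,4.000)–(0.958,3.000)
cell (0,4): code 1000 → (1.000,4.300)–(0.742,4.000)
cell (1,2): code 0110 → (1.000,2.956)–(2.000,2.608)
cell (1,4): code 1001 → (2.000,4.459)–(1.000,4.300)
cell (2,2): code 0110 → (2.000,2.608)–(3.000,2.928)
cell (2,3): code 1011 → (3.000,3.093)–(2.704,4.000)
cell (2,4): code 0001 → (2.704,4.000)–(2.000,4.459)
cell (3,1): code 0100 → (3.940,2.000)–(4.000,1.959)
cell (3,2): code 1110 → (3.000,2.928)–(3.940,2.000)
cell (3,3): code 1001 → (4.000,3.014)–(3.000,3.093)
cell (4,1): code 0010 → (4.000,1.959)–(4.234,2.000)
cell (4,2): code 0011 → (4.234,2.000)–(4.054,3.000)
cell (4,3): code 0001 → (4.054,3.000)–(4.000,3.014)
total: 14 segments, chained into 1 closed loop(s), length Σ = 10.102290

segments=14 loops=1 length=10.102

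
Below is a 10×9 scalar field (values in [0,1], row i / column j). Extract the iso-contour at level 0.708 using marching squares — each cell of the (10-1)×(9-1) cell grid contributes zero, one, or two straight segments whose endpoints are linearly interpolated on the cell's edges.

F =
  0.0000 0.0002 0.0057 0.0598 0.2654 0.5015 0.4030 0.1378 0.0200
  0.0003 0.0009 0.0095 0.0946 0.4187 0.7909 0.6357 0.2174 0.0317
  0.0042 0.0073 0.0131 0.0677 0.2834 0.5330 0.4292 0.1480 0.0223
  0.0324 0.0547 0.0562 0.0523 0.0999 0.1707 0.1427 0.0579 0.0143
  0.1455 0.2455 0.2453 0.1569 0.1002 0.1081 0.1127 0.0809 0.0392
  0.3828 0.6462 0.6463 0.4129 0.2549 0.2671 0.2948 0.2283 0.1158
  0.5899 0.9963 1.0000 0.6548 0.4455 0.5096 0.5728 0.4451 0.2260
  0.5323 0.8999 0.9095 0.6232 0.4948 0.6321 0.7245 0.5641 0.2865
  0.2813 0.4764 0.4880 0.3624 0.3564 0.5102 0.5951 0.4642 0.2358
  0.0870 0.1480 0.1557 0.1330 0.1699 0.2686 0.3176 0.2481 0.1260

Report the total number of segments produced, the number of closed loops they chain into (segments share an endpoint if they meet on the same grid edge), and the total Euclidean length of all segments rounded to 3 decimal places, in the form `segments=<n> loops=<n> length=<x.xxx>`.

segments=16 loops=3 length=10.564

cell (0,4): code 0100 → (0.714,5.000)–(1.000,4.777)
cell (0,5): code 1000 → (1.000,5.534)–(0.714,5.000)
cell (1,4): code 0010 → (1.000,4.777)–(1.321,5.000)
cell (1,5): code 0001 → (1.321,5.000)–(1.000,5.534)
cell (5,0): code 0100 → (5.177,1.000)–(6.000,0.291)
cell (5,1): code 1100 → (5.174,2.000)–(5.177,1.000)
cell (5,2): code 1000 → (6.000,2.846)–(5.174,2.000)
cell (6,0): code 0110 → (6.000,0.291)–(7.000,0.478)
cell (6,2): code 1001 → (7.000,2.704)–(6.000,2.846)
cell (6,5): code 0100 → (6.891,6.000)–(7.000,5.821)
cell (6,6): code 1000 → (7.000,6.103)–(6.891,6.000)
cell (7,0): code 0010 → (7.000,0.478)–(7.453,1.000)
cell (7,1): code 0011 → (7.453,1.000)–(7.478,2.000)
cell (7,2): code 0001 → (7.478,2.000)–(7.000,2.704)
cell (7,5): code 0010 → (7.000,5.821)–(7.128,6.000)
cell (7,6): code 0001 → (7.128,6.000)–(7.000,6.103)
total: 16 segments, chained into 3 closed loop(s), length Σ = 10.564215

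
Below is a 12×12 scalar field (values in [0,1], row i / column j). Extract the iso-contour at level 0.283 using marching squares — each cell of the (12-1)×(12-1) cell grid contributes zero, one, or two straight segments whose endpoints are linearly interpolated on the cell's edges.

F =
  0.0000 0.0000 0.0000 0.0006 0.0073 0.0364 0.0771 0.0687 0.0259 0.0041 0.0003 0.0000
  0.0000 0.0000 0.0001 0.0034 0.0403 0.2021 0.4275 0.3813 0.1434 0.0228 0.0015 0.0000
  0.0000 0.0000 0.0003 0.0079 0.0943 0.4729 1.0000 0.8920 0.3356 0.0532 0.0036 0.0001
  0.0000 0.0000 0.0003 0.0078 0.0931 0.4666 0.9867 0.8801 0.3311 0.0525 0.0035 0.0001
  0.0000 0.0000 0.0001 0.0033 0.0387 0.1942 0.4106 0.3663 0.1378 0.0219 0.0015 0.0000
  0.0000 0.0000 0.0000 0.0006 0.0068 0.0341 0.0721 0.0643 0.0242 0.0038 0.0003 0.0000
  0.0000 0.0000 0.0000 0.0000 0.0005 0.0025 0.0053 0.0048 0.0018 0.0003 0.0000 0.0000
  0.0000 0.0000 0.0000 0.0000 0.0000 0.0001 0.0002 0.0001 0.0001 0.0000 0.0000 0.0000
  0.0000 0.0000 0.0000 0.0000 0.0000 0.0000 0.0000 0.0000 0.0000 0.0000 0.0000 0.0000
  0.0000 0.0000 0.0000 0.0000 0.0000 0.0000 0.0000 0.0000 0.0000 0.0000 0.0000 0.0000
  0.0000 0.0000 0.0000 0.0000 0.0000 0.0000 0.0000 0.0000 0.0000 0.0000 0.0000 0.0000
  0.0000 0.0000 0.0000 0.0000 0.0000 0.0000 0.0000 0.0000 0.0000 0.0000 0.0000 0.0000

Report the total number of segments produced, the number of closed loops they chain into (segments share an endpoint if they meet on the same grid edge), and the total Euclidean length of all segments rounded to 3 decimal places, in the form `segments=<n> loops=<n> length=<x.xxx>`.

segments=16 loops=1 length=11.688

cell (0,5): code 0100 → (0.588,6.000)–(1.000,5.359)
cell (0,6): code 1100 → (0.686,7.000)–(0.588,6.000)
cell (0,7): code 1000 → (1.000,7.413)–(0.686,7.000)
cell (1,4): code 0100 → (1.299,5.000)–(2.000,4.498)
cell (1,5): code 1110 → (1.000,5.359)–(1.299,5.000)
cell (1,7): code 1101 → (1.726,8.000)–(1.000,7.413)
cell (1,8): code 1000 → (2.000,8.186)–(1.726,8.000)
cell (2,4): code 0110 → (2.000,4.498)–(3.000,4.508)
cell (2,8): code 1001 → (3.000,8.173)–(2.000,8.186)
cell (3,4): code 0010 → (3.000,4.508)–(3.674,5.000)
cell (3,5): code 0111 → (3.674,5.000)–(4.000,5.410)
cell (3,7): code 1011 → (4.000,7.365)–(3.249,8.000)
cell (3,8): code 0001 → (3.249,8.000)–(3.000,8.173)
cell (4,5): code 0010 → (4.000,5.410)–(4.377,6.000)
cell (4,6): code 0011 → (4.377,6.000)–(4.276,7.000)
cell (4,7): code 0001 → (4.276,7.000)–(4.000,7.365)
total: 16 segments, chained into 1 closed loop(s), length Σ = 11.687530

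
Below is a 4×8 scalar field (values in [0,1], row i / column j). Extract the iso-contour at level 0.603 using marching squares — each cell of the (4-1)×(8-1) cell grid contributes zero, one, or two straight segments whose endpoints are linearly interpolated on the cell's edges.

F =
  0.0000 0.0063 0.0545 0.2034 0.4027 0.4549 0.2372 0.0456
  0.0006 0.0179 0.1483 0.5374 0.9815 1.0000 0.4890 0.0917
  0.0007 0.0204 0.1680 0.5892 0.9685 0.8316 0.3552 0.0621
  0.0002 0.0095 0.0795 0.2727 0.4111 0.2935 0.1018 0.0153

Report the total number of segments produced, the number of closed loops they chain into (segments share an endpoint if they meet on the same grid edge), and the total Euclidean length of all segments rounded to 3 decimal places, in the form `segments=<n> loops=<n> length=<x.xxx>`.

segments=8 loops=1 length=8.024

cell (0,3): code 0100 → (0.346,4.000)–(1.000,3.148)
cell (0,4): code 1100 → (0.272,5.000)–(0.346,4.000)
cell (0,5): code 1000 → (1.000,5.777)–(0.272,5.000)
cell (1,3): code 0110 → (1.000,3.148)–(2.000,3.036)
cell (1,5): code 1001 → (2.000,5.480)–(1.000,5.777)
cell (2,3): code 0010 → (2.000,3.036)–(2.656,4.000)
cell (2,4): code 0011 → (2.656,4.000)–(2.425,5.000)
cell (2,5): code 0001 → (2.425,5.000)–(2.000,5.480)
total: 8 segments, chained into 1 closed loop(s), length Σ = 8.024043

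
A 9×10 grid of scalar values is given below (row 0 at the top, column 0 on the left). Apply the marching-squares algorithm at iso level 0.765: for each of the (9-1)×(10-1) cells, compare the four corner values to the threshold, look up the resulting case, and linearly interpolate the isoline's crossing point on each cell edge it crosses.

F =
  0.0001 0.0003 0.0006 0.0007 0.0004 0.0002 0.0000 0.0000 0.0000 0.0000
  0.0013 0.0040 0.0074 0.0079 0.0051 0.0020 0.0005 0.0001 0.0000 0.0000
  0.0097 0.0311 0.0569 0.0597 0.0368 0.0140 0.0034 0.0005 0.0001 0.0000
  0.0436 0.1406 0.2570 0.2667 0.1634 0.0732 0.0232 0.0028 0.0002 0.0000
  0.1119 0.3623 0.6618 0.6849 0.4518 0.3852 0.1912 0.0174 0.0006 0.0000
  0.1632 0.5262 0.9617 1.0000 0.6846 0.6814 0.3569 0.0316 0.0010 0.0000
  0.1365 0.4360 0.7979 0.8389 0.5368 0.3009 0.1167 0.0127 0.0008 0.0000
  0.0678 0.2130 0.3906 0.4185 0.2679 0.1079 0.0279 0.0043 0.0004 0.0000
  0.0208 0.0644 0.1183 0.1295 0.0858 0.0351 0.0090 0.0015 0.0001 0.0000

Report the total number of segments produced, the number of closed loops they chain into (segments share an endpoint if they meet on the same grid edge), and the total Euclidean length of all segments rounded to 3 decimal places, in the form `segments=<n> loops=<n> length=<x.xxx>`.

segments=8 loops=1 length=6.463

cell (4,1): code 0100 → (4.344,2.000)–(5.000,1.548)
cell (4,2): code 1100 → (4.254,3.000)–(4.344,2.000)
cell (4,3): code 1000 → (5.000,3.745)–(4.254,3.000)
cell (5,1): code 0110 → (5.000,1.548)–(6.000,1.909)
cell (5,3): code 1001 → (6.000,3.245)–(5.000,3.745)
cell (6,1): code 0010 → (6.000,1.909)–(6.081,2.000)
cell (6,2): code 0011 → (6.081,2.000)–(6.176,3.000)
cell (6,3): code 0001 → (6.176,3.000)–(6.000,3.245)
total: 8 segments, chained into 1 closed loop(s), length Σ = 6.463273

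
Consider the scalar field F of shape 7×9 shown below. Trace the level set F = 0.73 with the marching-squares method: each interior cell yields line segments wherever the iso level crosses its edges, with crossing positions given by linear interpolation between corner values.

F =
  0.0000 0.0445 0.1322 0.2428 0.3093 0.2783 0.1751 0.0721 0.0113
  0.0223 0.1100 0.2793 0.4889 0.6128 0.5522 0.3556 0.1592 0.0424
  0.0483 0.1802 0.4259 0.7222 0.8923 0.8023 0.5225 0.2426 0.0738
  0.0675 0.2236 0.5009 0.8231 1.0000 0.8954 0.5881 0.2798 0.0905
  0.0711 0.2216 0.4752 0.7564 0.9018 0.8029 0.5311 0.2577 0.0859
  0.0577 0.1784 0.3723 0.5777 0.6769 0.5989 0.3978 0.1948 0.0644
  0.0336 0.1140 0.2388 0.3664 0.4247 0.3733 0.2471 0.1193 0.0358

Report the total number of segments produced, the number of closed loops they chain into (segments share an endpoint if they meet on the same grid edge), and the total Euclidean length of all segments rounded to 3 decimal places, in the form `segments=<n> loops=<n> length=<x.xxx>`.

segments=12 loops=1 length=9.572

cell (1,3): code 0100 → (1.419,4.000)–(2.000,3.046)
cell (1,4): code 1100 → (1.711,5.000)–(1.419,4.000)
cell (1,5): code 1000 → (2.000,5.258)–(1.711,5.000)
cell (2,2): code 0100 → (2.077,3.000)–(3.000,2.711)
cell (2,3): code 1110 → (2.000,3.046)–(2.077,3.000)
cell (2,5): code 1001 → (3.000,5.538)–(2.000,5.258)
cell (3,2): code 0110 → (3.000,2.711)–(4.000,2.906)
cell (3,5): code 1001 → (4.000,5.268)–(3.000,5.538)
cell (4,2): code 0010 → (4.000,2.906)–(4.148,3.000)
cell (4,3): code 0011 → (4.148,3.000)–(4.764,4.000)
cell (4,4): code 0011 → (4.764,4.000)–(4.357,5.000)
cell (4,5): code 0001 → (4.357,5.000)–(4.000,5.268)
total: 12 segments, chained into 1 closed loop(s), length Σ = 9.572095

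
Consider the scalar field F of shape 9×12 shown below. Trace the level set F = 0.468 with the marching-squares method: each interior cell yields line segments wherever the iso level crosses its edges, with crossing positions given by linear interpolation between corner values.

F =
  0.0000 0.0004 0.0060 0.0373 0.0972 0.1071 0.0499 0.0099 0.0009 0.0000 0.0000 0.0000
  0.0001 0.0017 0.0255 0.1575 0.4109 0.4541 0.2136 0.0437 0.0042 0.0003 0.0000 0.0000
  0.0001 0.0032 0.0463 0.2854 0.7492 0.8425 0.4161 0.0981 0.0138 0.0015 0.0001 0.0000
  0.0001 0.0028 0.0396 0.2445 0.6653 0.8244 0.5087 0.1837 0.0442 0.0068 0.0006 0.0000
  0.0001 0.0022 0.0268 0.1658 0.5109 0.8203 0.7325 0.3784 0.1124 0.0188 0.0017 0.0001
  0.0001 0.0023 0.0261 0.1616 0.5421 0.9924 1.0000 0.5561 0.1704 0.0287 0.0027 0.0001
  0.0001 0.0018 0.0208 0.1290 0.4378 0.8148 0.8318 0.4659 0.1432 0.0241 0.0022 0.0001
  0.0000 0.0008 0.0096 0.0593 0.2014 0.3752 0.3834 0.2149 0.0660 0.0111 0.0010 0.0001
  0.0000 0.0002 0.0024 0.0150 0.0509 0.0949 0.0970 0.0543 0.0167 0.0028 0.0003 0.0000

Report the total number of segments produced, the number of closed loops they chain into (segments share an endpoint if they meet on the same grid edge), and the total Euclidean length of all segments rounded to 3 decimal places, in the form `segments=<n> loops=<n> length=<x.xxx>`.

segments=18 loops=1 length=15.289

cell (1,3): code 0100 → (1.169,4.000)–(2.000,3.394)
cell (1,4): code 1100 → (1.036,5.000)–(1.169,4.000)
cell (1,5): code 1000 → (2.000,5.878)–(1.036,5.000)
cell (2,3): code 0110 → (2.000,3.394)–(3.000,3.531)
cell (2,5): code 1101 → (2.560,6.000)–(2.000,5.878)
cell (2,6): code 1000 → (3.000,6.125)–(2.560,6.000)
cell (3,3): code 0110 → (3.000,3.531)–(4.000,3.876)
cell (3,6): code 1001 → (4.000,6.747)–(3.000,6.125)
cell (4,3): code 0110 → (4.000,3.876)–(5.000,3.805)
cell (4,6): code 1101 → (4.504,7.000)–(4.000,6.747)
cell (4,7): code 1000 → (5.000,7.228)–(4.504,7.000)
cell (5,3): code 0010 → (5.000,3.805)–(5.710,4.000)
cell (5,4): code 0111 → (5.710,4.000)–(6.000,4.080)
cell (5,6): code 1011 → (6.000,6.994)–(5.977,7.000)
cell (5,7): code 0001 → (5.977,7.000)–(5.000,7.228)
cell (6,4): code 0010 → (6.000,4.080)–(6.789,5.000)
cell (6,5): code 0011 → (6.789,5.000)–(6.811,6.000)
cell (6,6): code 0001 → (6.811,6.000)–(6.000,6.994)
total: 18 segments, chained into 1 closed loop(s), length Σ = 15.289079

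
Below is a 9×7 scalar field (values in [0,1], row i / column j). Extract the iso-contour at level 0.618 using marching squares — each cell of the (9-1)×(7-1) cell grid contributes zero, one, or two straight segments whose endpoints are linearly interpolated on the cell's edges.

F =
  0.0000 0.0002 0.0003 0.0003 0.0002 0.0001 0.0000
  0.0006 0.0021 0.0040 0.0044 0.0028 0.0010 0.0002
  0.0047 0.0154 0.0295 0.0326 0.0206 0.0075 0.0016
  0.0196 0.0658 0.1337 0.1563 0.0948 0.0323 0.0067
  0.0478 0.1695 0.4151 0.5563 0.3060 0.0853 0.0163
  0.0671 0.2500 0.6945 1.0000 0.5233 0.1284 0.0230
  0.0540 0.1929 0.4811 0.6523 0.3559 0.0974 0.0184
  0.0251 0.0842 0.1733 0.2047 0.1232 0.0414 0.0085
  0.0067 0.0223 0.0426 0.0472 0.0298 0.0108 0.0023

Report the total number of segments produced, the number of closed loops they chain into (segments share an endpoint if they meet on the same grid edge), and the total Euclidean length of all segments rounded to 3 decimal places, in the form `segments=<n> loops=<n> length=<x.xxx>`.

segments=8 loops=1 length=5.648

cell (4,1): code 0100 → (4.726,2.000)–(5.000,1.828)
cell (4,2): code 1100 → (4.139,3.000)–(4.726,2.000)
cell (4,3): code 1000 → (5.000,3.801)–(4.139,3.000)
cell (5,1): code 0010 → (5.000,1.828)–(5.358,2.000)
cell (5,2): code 0111 → (5.358,2.000)–(6.000,2.800)
cell (5,3): code 1001 → (6.000,3.116)–(5.000,3.801)
cell (6,2): code 0010 → (6.000,2.800)–(6.077,3.000)
cell (6,3): code 0001 → (6.077,3.000)–(6.000,3.116)
total: 8 segments, chained into 1 closed loop(s), length Σ = 5.647790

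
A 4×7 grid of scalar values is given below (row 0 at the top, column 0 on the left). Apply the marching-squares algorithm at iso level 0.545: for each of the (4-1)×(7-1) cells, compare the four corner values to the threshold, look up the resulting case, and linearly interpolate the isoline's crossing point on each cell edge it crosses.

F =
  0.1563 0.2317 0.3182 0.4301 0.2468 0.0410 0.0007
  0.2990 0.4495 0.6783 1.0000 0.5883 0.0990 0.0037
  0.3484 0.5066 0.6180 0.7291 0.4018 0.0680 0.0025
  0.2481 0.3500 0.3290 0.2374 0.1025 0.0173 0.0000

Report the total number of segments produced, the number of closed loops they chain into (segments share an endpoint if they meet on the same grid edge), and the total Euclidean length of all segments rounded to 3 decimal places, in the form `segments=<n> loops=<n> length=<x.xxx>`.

cell (0,1): code 0100 → (0.630,2.000)–(1.000,1.417)
cell (0,2): code 1100 → (0.202,3.000)–(0.630,2.000)
cell (0,3): code 1100 → (0.873,4.000)–(0.202,3.000)
cell (0,4): code 1000 → (1.000,4.088)–(0.873,4.000)
cell (1,1): code 0110 → (1.000,1.417)–(2.000,1.345)
cell (1,3): code 1011 → (2.000,3.562)–(1.232,4.000)
cell (1,4): code 0001 → (1.232,4.000)–(1.000,4.088)
cell (2,1): code 0010 → (2.000,1.345)–(2.253,2.000)
cell (2,2): code 0011 → (2.253,2.000)–(2.374,3.000)
cell (2,3): code 0001 → (2.374,3.000)–(2.000,3.562)
total: 10 segments, chained into 1 closed loop(s), length Σ = 7.657520

segments=10 loops=1 length=7.658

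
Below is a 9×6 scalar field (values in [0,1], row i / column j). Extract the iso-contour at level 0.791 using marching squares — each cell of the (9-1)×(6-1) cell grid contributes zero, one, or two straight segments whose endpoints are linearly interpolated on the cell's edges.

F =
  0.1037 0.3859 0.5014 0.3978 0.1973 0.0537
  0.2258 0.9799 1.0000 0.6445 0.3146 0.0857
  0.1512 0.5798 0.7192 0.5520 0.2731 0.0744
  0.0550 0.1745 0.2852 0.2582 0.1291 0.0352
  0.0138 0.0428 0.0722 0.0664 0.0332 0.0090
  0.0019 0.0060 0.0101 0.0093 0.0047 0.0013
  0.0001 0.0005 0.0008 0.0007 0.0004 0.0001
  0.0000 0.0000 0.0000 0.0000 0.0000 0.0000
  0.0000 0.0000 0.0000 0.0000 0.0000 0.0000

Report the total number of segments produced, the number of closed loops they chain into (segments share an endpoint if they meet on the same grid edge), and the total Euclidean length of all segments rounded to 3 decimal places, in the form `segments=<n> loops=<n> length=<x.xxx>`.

cell (0,0): code 0100 → (0.682,1.000)–(1.000,0.750)
cell (0,1): code 1100 → (0.581,2.000)–(0.682,1.000)
cell (0,2): code 1000 → (1.000,2.588)–(0.581,2.000)
cell (1,0): code 0010 → (1.000,0.750)–(1.472,1.000)
cell (1,1): code 0011 → (1.472,1.000)–(1.744,2.000)
cell (1,2): code 0001 → (1.744,2.000)–(1.000,2.588)
total: 6 segments, chained into 1 closed loop(s), length Σ = 4.651291

segments=6 loops=1 length=4.651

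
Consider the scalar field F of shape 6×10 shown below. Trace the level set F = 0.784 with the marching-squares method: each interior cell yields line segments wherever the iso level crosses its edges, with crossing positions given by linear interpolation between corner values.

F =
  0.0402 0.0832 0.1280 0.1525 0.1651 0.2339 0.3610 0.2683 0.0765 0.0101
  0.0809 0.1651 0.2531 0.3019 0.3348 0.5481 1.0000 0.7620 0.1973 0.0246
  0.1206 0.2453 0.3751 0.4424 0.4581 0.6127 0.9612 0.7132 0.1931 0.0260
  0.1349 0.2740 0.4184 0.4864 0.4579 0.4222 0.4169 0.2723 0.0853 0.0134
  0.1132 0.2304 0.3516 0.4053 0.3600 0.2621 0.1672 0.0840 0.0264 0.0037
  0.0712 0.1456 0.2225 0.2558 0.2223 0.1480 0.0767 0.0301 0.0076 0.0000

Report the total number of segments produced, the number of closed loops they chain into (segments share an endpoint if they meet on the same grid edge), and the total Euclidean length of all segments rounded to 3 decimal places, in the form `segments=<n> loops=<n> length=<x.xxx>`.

cell (0,5): code 0100 → (0.662,6.000)–(1.000,5.522)
cell (0,6): code 1000 → (1.000,6.908)–(0.662,6.000)
cell (1,5): code 0110 → (1.000,5.522)–(2.000,5.492)
cell (1,6): code 1001 → (2.000,6.715)–(1.000,6.908)
cell (2,5): code 0010 → (2.000,5.492)–(2.326,6.000)
cell (2,6): code 0001 → (2.326,6.000)–(2.000,6.715)
total: 6 segments, chained into 1 closed loop(s), length Σ = 4.961774

segments=6 loops=1 length=4.962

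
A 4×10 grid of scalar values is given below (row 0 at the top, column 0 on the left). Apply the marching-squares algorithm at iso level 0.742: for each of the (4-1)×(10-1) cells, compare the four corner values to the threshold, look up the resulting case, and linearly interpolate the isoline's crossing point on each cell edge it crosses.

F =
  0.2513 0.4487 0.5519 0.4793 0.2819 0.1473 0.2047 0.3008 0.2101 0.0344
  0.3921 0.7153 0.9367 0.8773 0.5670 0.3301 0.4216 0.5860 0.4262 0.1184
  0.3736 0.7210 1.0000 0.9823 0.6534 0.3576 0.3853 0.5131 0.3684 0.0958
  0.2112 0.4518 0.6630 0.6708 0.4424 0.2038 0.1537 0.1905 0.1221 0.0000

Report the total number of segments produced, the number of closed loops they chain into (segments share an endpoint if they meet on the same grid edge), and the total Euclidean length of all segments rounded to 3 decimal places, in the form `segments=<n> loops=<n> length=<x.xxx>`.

cell (0,1): code 0100 → (0.494,2.000)–(1.000,1.121)
cell (0,2): code 1100 → (0.660,3.000)–(0.494,2.000)
cell (0,3): code 1000 → (1.000,3.436)–(0.660,3.000)
cell (1,1): code 0110 → (1.000,1.121)–(2.000,1.075)
cell (1,3): code 1001 → (2.000,3.731)–(1.000,3.436)
cell (2,1): code 0010 → (2.000,1.075)–(2.766,2.000)
cell (2,2): code 0011 → (2.766,2.000)–(2.771,3.000)
cell (2,3): code 0001 → (2.771,3.000)–(2.000,3.731)
total: 8 segments, chained into 1 closed loop(s), length Σ = 7.887702

segments=8 loops=1 length=7.888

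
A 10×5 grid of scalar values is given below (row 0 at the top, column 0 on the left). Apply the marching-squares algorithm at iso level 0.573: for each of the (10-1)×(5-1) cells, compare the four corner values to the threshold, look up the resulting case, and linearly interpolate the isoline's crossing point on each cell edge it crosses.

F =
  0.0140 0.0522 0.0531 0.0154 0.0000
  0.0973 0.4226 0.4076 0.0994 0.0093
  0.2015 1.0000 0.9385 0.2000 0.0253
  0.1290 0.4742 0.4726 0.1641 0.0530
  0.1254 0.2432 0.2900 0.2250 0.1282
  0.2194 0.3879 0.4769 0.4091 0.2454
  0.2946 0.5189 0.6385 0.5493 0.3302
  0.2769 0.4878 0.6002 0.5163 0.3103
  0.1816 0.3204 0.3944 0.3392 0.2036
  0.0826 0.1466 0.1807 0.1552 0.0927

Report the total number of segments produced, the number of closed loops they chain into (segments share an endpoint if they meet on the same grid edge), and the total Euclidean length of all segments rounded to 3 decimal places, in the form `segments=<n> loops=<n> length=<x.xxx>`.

cell (1,0): code 0100 → (1.260,1.000)–(2.000,0.465)
cell (1,1): code 1100 → (1.312,2.000)–(1.260,1.000)
cell (1,2): code 1000 → (2.000,2.495)–(1.312,2.000)
cell (2,0): code 0010 → (2.000,0.465)–(2.812,1.000)
cell (2,1): code 0011 → (2.812,1.000)–(2.785,2.000)
cell (2,2): code 0001 → (2.785,2.000)–(2.000,2.495)
cell (5,1): code 0100 → (5.595,2.000)–(6.000,1.452)
cell (5,2): code 1000 → (6.000,2.734)–(5.595,2.000)
cell (6,1): code 0110 → (6.000,1.452)–(7.000,1.758)
cell (6,2): code 1001 → (7.000,2.324)–(6.000,2.734)
cell (7,1): code 0010 → (7.000,1.758)–(7.132,2.000)
cell (7,2): code 0001 → (7.132,2.000)–(7.000,2.324)
total: 12 segments, chained into 2 closed loop(s), length Σ = 9.934515

segments=12 loops=2 length=9.935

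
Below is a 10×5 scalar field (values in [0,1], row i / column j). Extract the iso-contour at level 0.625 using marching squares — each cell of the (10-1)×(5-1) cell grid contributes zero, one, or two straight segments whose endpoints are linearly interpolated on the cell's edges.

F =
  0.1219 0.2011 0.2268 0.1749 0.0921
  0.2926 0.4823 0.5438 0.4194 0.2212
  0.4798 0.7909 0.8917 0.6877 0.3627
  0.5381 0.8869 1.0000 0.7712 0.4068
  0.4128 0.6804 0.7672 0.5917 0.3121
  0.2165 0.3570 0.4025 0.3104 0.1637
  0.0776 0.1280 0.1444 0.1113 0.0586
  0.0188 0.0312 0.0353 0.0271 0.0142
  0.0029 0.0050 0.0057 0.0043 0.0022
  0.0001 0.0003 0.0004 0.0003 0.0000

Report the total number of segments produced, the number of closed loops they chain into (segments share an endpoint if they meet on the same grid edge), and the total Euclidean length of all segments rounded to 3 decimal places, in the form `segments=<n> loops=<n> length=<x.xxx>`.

cell (1,0): code 0100 → (1.462,1.000)–(2.000,0.467)
cell (1,1): code 1100 → (1.233,2.000)–(1.462,1.000)
cell (1,2): code 1100 → (1.766,3.000)–(1.233,2.000)
cell (1,3): code 1000 → (2.000,3.193)–(1.766,3.000)
cell (2,0): code 0110 → (2.000,0.467)–(3.000,0.249)
cell (2,3): code 1001 → (3.000,3.401)–(2.000,3.193)
cell (3,0): code 0110 → (3.000,0.249)–(4.000,0.793)
cell (3,2): code 1011 → (4.000,2.810)–(3.814,3.000)
cell (3,3): code 0001 → (3.814,3.000)–(3.000,3.401)
cell (4,0): code 0010 → (4.000,0.793)–(4.171,1.000)
cell (4,1): code 0011 → (4.171,1.000)–(4.390,2.000)
cell (4,2): code 0001 → (4.390,2.000)–(4.000,2.810)
total: 12 segments, chained into 1 closed loop(s), length Σ = 9.767268

segments=12 loops=1 length=9.767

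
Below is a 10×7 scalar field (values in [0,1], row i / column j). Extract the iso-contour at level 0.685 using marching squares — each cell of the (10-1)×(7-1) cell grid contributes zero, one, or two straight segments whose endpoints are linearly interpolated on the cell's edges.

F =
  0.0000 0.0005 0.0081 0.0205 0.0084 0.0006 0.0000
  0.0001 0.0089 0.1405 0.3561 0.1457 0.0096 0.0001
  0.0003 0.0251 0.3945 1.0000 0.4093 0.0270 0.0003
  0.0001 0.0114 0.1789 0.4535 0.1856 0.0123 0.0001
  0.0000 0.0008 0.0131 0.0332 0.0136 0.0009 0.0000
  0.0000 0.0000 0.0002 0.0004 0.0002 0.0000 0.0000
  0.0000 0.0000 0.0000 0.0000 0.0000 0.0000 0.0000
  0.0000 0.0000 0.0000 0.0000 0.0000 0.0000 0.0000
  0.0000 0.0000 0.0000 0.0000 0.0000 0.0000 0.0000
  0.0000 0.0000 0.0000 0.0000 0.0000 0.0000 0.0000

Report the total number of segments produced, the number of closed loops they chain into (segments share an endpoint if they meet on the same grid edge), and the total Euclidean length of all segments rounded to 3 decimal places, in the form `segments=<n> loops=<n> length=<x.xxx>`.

cell (1,2): code 0100 → (1.511,3.000)–(2.000,2.480)
cell (1,3): code 1000 → (2.000,3.533)–(1.511,3.000)
cell (2,2): code 0010 → (2.000,2.480)–(2.576,3.000)
cell (2,3): code 0001 → (2.576,3.000)–(2.000,3.533)
total: 4 segments, chained into 1 closed loop(s), length Σ = 2.999475

segments=4 loops=1 length=2.999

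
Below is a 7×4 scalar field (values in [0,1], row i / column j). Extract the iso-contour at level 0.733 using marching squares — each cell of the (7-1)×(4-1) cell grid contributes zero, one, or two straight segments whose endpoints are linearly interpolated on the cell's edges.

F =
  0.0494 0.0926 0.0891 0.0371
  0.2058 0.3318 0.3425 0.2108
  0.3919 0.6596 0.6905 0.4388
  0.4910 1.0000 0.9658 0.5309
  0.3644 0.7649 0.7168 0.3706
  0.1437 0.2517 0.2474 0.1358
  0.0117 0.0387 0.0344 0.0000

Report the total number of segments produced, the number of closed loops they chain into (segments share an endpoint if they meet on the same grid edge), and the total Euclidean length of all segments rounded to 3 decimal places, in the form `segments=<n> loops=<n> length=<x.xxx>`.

segments=8 loops=1 length=6.228

cell (2,0): code 0100 → (2.216,1.000)–(3.000,0.475)
cell (2,1): code 1100 → (2.154,2.000)–(2.216,1.000)
cell (2,2): code 1000 → (3.000,2.535)–(2.154,2.000)
cell (3,0): code 0110 → (3.000,0.475)–(4.000,0.920)
cell (3,1): code 1011 → (4.000,1.663)–(3.935,2.000)
cell (3,2): code 0001 → (3.935,2.000)–(3.000,2.535)
cell (4,0): code 0010 → (4.000,0.920)–(4.062,1.000)
cell (4,1): code 0001 → (4.062,1.000)–(4.000,1.663)
total: 8 segments, chained into 1 closed loop(s), length Σ = 6.228303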